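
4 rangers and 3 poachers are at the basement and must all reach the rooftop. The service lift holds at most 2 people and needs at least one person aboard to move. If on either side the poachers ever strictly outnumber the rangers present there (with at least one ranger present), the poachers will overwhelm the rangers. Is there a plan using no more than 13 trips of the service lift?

Yes — this plan uses 11 crossings (≤ 13):
1. 2 poachers → the rooftop.  (the basement: 4R 1P; the rooftop: 0R 2P)
2. 1 poacher ← the basement.  (the basement: 4R 2P; the rooftop: 0R 1P)
3. 2 poachers → the rooftop.  (the basement: 4R 0P; the rooftop: 0R 3P)
4. 1 poacher ← the basement.  (the basement: 4R 1P; the rooftop: 0R 2P)
5. 2 rangers → the rooftop.  (the basement: 2R 1P; the rooftop: 2R 2P)
6. 1 poacher ← the basement.  (the basement: 2R 2P; the rooftop: 2R 1P)
7. 1 ranger and 1 poacher → the rooftop.  (the basement: 1R 1P; the rooftop: 3R 2P)
8. 1 ranger ← the basement.  (the basement: 2R 1P; the rooftop: 2R 2P)
9. 1 ranger and 1 poacher → the rooftop.  (the basement: 1R 0P; the rooftop: 3R 3P)
10. 1 poacher ← the basement.  (the basement: 1R 1P; the rooftop: 3R 2P)
11. 1 ranger and 1 poacher → the rooftop.  (the basement: 0R 0P; the rooftop: 4R 3P)

Yes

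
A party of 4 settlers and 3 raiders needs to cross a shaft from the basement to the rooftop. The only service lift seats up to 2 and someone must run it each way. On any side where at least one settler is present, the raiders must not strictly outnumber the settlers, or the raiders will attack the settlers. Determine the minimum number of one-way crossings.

11

Counting alone: each trip to the rooftop takes at most 2 across and each return brings at least 1 back, so after t trips out (and t−1 returns) at most 2t − (t−1) of the 7 are across; that first reaches 7 at t = 6, so at least 11 crossings are needed.
The plan below uses exactly 11 crossings, so it is optimal:
1. 2 raiders → the rooftop.  (the basement: 4S 1R; the rooftop: 0S 2R)
2. 1 raider ← the basement.  (the basement: 4S 2R; the rooftop: 0S 1R)
3. 2 raiders → the rooftop.  (the basement: 4S 0R; the rooftop: 0S 3R)
4. 1 raider ← the basement.  (the basement: 4S 1R; the rooftop: 0S 2R)
5. 2 settlers → the rooftop.  (the basement: 2S 1R; the rooftop: 2S 2R)
6. 1 raider ← the basement.  (the basement: 2S 2R; the rooftop: 2S 1R)
7. 1 settler and 1 raider → the rooftop.  (the basement: 1S 1R; the rooftop: 3S 2R)
8. 1 settler ← the basement.  (the basement: 2S 1R; the rooftop: 2S 2R)
9. 1 settler and 1 raider → the rooftop.  (the basement: 1S 0R; the rooftop: 3S 3R)
10. 1 raider ← the basement.  (the basement: 1S 1R; the rooftop: 3S 2R)
11. 1 settler and 1 raider → the rooftop.  (the basement: 0S 0R; the rooftop: 4S 3R)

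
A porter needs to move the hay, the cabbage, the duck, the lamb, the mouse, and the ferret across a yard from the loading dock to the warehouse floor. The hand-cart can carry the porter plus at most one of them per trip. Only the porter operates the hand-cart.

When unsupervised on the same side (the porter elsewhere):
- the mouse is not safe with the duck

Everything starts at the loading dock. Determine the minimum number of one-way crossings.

Counting alone: the porter can take at most 1 across per trip to the warehouse floor, so moving all 6 needs at least 6 loaded trips out, with a return between consecutive ones — at least 11 crossings.
The plan below uses exactly 11 crossings, so it is optimal:
1. Porter goes to the warehouse floor with the duck.  [the loading dock: the cabbage, the ferret, the hay, the lamb, the mouse | the warehouse floor: the duck]
2. Porter goes back to the loading dock alone.  [the loading dock: the cabbage, the ferret, the hay, the lamb, the mouse | the warehouse floor: the duck]
3. Porter goes to the warehouse floor with the hay.  [the loading dock: the cabbage, the ferret, the lamb, the mouse | the warehouse floor: the duck, the hay]
4. Porter goes back to the loading dock alone.  [the loading dock: the cabbage, the ferret, the lamb, the mouse | the warehouse floor: the duck, the hay]
5. Porter goes to the warehouse floor with the cabbage.  [the loading dock: the ferret, the lamb, the mouse | the warehouse floor: the cabbage, the duck, the hay]
6. Porter goes back to the loading dock alone.  [the loading dock: the ferret, the lamb, the mouse | the warehouse floor: the cabbage, the duck, the hay]
7. Porter goes to the warehouse floor with the lamb.  [the loading dock: the ferret, the mouse | the warehouse floor: the cabbage, the duck, the hay, the lamb]
8. Porter goes back to the loading dock alone.  [the loading dock: the ferret, the mouse | the warehouse floor: the cabbage, the duck, the hay, the lamb]
9. Porter goes to the warehouse floor with the ferret.  [the loading dock: the mouse | the warehouse floor: the cabbage, the duck, the ferret, the hay, the lamb]
10. Porter goes back to the loading dock alone.  [the loading dock: the mouse | the warehouse floor: the cabbage, the duck, the ferret, the hay, the lamb]
11. Porter goes to the warehouse floor with the mouse.  [the loading dock: — | the warehouse floor: the cabbage, the duck, the ferret, the hay, the lamb, the mouse]

11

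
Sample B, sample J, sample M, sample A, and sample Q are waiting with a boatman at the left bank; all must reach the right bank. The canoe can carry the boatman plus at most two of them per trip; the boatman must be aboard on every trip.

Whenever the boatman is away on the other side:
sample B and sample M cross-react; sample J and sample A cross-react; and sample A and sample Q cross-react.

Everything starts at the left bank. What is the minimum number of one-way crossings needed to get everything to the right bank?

Counting alone: the boatman can take at most 2 across per trip to the right bank, so moving all 5 needs at least 3 loaded trips out, with a return between consecutive ones — at least 5 crossings.
The plan below uses exactly 5 crossings, so it is optimal:
1. Boatman goes to the right bank with sample A and sample B.
2. Boatman goes back to the left bank alone.
3. Boatman goes to the right bank with sample J and sample Q.
4. Boatman goes back to the left bank with sample A.
5. Boatman goes to the right bank with sample A and sample M.

5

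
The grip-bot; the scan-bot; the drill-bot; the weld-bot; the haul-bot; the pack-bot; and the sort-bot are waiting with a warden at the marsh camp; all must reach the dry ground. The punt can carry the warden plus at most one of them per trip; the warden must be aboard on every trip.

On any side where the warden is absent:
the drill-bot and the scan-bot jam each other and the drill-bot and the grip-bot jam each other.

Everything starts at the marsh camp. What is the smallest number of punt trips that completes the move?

Counting alone: the warden can take at most 1 across per trip to the dry ground, so moving all 7 needs at least 7 loaded trips out, with a return between consecutive ones — at least 13 crossings.
The safety rule pushes this higher. Following every safe sequence of crossings, the most of the 7 that can be at the dry ground as the punt arrives there on crossing 13 is 6 — never all 7.
So no plan with fewer than 15 crossings exists, and this one achieves 15:
1. Warden goes to the dry ground with the drill-bot.
2. Warden goes back to the marsh camp alone.
3. Warden goes to the dry ground with the grip-bot.
4. Warden goes back to the marsh camp with the drill-bot.
5. Warden goes to the dry ground with the scan-bot.
6. Warden goes back to the marsh camp alone.
7. Warden goes to the dry ground with the weld-bot.
8. Warden goes back to the marsh camp alone.
9. Warden goes to the dry ground with the haul-bot.
10. Warden goes back to the marsh camp alone.
11. Warden goes to the dry ground with the pack-bot.
12. Warden goes back to the marsh camp alone.
13. Warden goes to the dry ground with the sort-bot.
14. Warden goes back to the marsh camp alone.
15. Warden goes to the dry ground with the drill-bot.

15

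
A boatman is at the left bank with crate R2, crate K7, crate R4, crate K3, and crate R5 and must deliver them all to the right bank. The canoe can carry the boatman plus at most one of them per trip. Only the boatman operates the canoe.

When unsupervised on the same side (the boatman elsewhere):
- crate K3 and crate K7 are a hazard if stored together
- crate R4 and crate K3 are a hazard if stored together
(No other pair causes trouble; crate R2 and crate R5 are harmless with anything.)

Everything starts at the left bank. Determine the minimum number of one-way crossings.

Counting alone: the boatman can take at most 1 across per trip to the right bank, so moving all 5 needs at least 5 loaded trips out, with a return between consecutive ones — at least 9 crossings.
The safety rule pushes this higher. Following every safe sequence of crossings, the most of the 5 that can be at the right bank as the canoe arrives there on crossing 9 is 4 — never all 5.
So no plan with fewer than 11 crossings exists, and this one achieves 11:
1. Boatman goes to the right bank with crate K3.
2. Boatman goes back to the left bank alone.
3. Boatman goes to the right bank with crate R2.
4. Boatman goes back to the left bank alone.
5. Boatman goes to the right bank with crate K7.
6. Boatman goes back to the left bank with crate K3.
7. Boatman goes to the right bank with crate R4.
8. Boatman goes back to the left bank alone.
9. Boatman goes to the right bank with crate R5.
10. Boatman goes back to the left bank alone.
11. Boatman goes to the right bank with crate K3.

11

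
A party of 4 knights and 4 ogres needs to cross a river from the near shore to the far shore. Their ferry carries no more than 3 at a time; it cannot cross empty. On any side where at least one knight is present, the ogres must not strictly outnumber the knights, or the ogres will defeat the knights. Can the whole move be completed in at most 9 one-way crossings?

Yes

Yes — this plan uses 9 crossings (≤ 9):
1. 2 ogres → the far shore.  (the near shore: 4K 2O; the far shore: 0K 2O)
2. 1 ogre ← the near shore.  (the near shore: 4K 3O; the far shore: 0K 1O)
3. 3 ogres → the far shore.  (the near shore: 4K 0O; the far shore: 0K 4O)
4. 1 ogre ← the near shore.  (the near shore: 4K 1O; the far shore: 0K 3O)
5. 3 knights → the far shore.  (the near shore: 1K 1O; the far shore: 3K 3O)
6. 1 knight and 1 ogre ← the near shore.  (the near shore: 2K 2O; the far shore: 2K 2O)
7. 2 knights → the far shore.  (the near shore: 0K 2O; the far shore: 4K 2O)
8. 1 ogre ← the near shore.  (the near shore: 0K 3O; the far shore: 4K 1O)
9. 3 ogres → the far shore.  (the near shore: 0K 0O; the far shore: 4K 4O)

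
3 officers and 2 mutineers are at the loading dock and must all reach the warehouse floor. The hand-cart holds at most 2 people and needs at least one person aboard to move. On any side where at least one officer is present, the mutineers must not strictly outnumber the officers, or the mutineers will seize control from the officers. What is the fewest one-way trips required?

Counting alone: each trip to the warehouse floor takes at most 2 across and each return brings at least 1 back, so after t trips out (and t−1 returns) at most 2t − (t−1) of the 5 are across; that first reaches 5 at t = 4, so at least 7 crossings are needed.
The plan below uses exactly 7 crossings, so it is optimal:
1. 2 mutineers → the warehouse floor.  (the loading dock: 3O 0M; the warehouse floor: 0O 2M)
2. 1 mutineer ← the loading dock.  (the loading dock: 3O 1M; the warehouse floor: 0O 1M)
3. 2 officers → the warehouse floor.  (the loading dock: 1O 1M; the warehouse floor: 2O 1M)
4. 1 officer ← the loading dock.  (the loading dock: 2O 1M; the warehouse floor: 1O 1M)
5. 1 officer and 1 mutineer → the warehouse floor.  (the loading dock: 1O 0M; the warehouse floor: 2O 2M)
6. 1 mutineer ← the loading dock.  (the loading dock: 1O 1M; the warehouse floor: 2O 1M)
7. 1 officer and 1 mutineer → the warehouse floor.  (the loading dock: 0O 0M; the warehouse floor: 3O 2M)

7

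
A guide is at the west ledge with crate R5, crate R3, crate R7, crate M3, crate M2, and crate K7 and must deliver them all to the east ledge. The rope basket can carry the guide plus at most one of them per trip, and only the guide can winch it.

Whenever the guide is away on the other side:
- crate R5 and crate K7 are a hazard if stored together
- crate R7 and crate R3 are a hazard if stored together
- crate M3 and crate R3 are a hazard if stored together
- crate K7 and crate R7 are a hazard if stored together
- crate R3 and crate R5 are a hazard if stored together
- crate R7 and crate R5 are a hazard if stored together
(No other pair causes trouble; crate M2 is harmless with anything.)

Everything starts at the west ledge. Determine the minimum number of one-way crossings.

impossible

Whatever the first load, the items left behind include a forbidden pair without the guide. No opening move is safe, so no plan exists.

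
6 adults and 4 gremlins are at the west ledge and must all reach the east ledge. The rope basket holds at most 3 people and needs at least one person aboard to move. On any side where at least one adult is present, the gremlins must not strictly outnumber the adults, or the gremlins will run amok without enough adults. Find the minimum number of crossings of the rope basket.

9

Counting alone: each trip to the east ledge takes at most 3 across and each return brings at least 1 back, so after t trips out (and t−1 returns) at most 3t − (t−1) of the 10 are across; that first reaches 10 at t = 5, so at least 9 crossings are needed.
The plan below uses exactly 9 crossings, so it is optimal:
1. 2 gremlins → the east ledge.  (the west ledge: 6A 2G; the east ledge: 0A 2G)
2. 1 gremlin ← the west ledge.  (the west ledge: 6A 3G; the east ledge: 0A 1G)
3. 3 gremlins → the east ledge.  (the west ledge: 6A 0G; the east ledge: 0A 4G)
4. 1 gremlin ← the west ledge.  (the west ledge: 6A 1G; the east ledge: 0A 3G)
5. 3 adults → the east ledge.  (the west ledge: 3A 1G; the east ledge: 3A 3G)
6. 1 gremlin ← the west ledge.  (the west ledge: 3A 2G; the east ledge: 3A 2G)
7. 1 adult and 2 gremlins → the east ledge.  (the west ledge: 2A 0G; the east ledge: 4A 4G)
8. 1 gremlin ← the west ledge.  (the west ledge: 2A 1G; the east ledge: 4A 3G)
9. 2 adults and 1 gremlin → the east ledge.  (the west ledge: 0A 0G; the east ledge: 6A 4G)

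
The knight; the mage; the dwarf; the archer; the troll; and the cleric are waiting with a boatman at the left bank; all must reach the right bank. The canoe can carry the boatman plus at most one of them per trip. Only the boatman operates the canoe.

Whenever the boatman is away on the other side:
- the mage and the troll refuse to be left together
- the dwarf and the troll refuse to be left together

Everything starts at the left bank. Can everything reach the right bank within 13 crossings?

Yes

Yes — this plan uses 13 crossings (≤ 13):
1. Boatman goes to the right bank with the troll.
2. Boatman goes back to the left bank alone.
3. Boatman goes to the right bank with the knight.
4. Boatman goes back to the left bank alone.
5. Boatman goes to the right bank with the mage.
6. Boatman goes back to the left bank with the troll.
7. Boatman goes to the right bank with the dwarf.
8. Boatman goes back to the left bank alone.
9. Boatman goes to the right bank with the archer.
10. Boatman goes back to the left bank alone.
11. Boatman goes to the right bank with the cleric.
12. Boatman goes back to the left bank alone.
13. Boatman goes to the right bank with the troll.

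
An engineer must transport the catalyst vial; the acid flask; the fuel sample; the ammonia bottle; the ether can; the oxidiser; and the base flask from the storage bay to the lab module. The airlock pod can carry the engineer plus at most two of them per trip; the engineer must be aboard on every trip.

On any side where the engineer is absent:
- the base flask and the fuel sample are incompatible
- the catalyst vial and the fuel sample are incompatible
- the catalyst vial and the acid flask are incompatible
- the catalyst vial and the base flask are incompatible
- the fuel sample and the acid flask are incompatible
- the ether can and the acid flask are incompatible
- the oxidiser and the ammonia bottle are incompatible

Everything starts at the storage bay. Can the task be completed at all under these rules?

Whatever the first load, the items left behind include a forbidden pair without the engineer. No opening move is safe, so no plan exists.

No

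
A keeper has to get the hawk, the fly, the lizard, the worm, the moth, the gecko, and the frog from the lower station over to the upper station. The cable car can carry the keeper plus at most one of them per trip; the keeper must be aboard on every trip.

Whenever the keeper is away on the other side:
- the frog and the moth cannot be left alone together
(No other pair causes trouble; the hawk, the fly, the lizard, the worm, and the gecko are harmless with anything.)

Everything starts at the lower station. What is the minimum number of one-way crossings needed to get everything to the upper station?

Counting alone: the keeper can take at most 1 across per trip to the upper station, so moving all 7 needs at least 7 loaded trips out, with a return between consecutive ones — at least 13 crossings.
The plan below uses exactly 13 crossings, so it is optimal:
1. Keeper goes to the upper station with the moth.
2. Keeper goes back to the lower station alone.
3. Keeper goes to the upper station with the hawk.
4. Keeper goes back to the lower station alone.
5. Keeper goes to the upper station with the fly.
6. Keeper goes back to the lower station alone.
7. Keeper goes to the upper station with the lizard.
8. Keeper goes back to the lower station alone.
9. Keeper goes to the upper station with the worm.
10. Keeper goes back to the lower station alone.
11. Keeper goes to the upper station with the gecko.
12. Keeper goes back to the lower station alone.
13. Keeper goes to the upper station with the frog.

13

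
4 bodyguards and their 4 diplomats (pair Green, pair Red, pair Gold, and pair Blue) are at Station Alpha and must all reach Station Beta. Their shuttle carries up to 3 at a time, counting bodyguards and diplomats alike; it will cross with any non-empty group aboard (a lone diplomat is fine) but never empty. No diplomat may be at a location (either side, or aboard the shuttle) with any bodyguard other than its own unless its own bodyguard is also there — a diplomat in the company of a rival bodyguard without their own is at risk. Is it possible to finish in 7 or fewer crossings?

Counting alone: each trip to Station Beta takes at most 3 across and each return brings at least 1 back, so after t trips out (and t−1 returns) at most 3t − (t−1) of the 8 are across; that first reaches 8 at t = 4, so at least 7 crossings are needed.
The safety rule pushes this higher. Following every safe sequence of crossings, the most of the 8 that can be at Station Beta as the shuttle arrives there on crossing 7 is 7 — never all 8.
So the move cannot be finished within 7 crossings. (The shortest complete plan takes 9:)
1. bodyguard Green and diplomat Green cross → Station Beta.
2. bodyguard Green crosses ← Station Alpha.
3. bodyguard Green, bodyguard Red, and diplomat Red cross → Station Beta.
4. bodyguard Green and diplomat Green cross ← Station Alpha.
5. bodyguard Blue, bodyguard Gold, and bodyguard Green cross → Station Beta.
6. diplomat Red crosses ← Station Alpha.
7. diplomat Green and diplomat Red cross → Station Beta.
8. diplomat Green crosses ← Station Alpha.
9. diplomat Blue, diplomat Gold, and diplomat Green cross → Station Beta.

No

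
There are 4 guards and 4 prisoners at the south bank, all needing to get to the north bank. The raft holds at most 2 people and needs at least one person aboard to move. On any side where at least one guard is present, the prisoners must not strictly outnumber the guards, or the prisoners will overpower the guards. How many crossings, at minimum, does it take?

impossible

Following every safe sequence of crossings from the start, the most of the 8 that can be at the north bank as the raft arrives there on crossings 1, 3, 5 is 2, 3, 4 respectively; the best ever achieved is 4 of 8.
From crossing 7 on, no configuration arises that was not already reachable earlier: only 11 distinct safe configurations (who is on which side, and where the raft is) can ever be reached, none of them has everyone across, and every continuation just revisits them. They are: 0 guards + 0 prisoners across (raft back at the start); 0 guards + 1 prisoner across (raft there); 0 guards + 1 prisoner across (raft back at the start); 0 guards + 2 prisoners across (raft there); 0 guards + 2 prisoners across (raft back at the start); 0 guards + 3 prisoners across (raft there); 0 guards + 3 prisoners across (raft back at the start); 0 guards + 4 prisoners across (raft there); 1 guard + 1 prisoner across (raft there); 1 guard + 1 prisoner across (raft back at the start); 2 guards + 2 prisoners across (raft there). So no valid plan exists.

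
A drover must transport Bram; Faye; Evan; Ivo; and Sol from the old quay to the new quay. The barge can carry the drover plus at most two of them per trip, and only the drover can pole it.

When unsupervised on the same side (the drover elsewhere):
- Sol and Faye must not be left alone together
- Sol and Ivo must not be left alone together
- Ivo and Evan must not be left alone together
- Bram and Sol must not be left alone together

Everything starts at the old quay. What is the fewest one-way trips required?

Counting alone: the drover can take at most 2 across per trip to the new quay, so moving all 5 needs at least 3 loaded trips out, with a return between consecutive ones — at least 5 crossings.
The plan below uses exactly 5 crossings, so it is optimal:
1. Drover goes to the new quay with Evan and Sol.
2. Drover goes back to the old quay alone.
3. Drover goes to the new quay with Bram and Faye.
4. Drover goes back to the old quay with Sol.
5. Drover goes to the new quay with Ivo and Sol.

5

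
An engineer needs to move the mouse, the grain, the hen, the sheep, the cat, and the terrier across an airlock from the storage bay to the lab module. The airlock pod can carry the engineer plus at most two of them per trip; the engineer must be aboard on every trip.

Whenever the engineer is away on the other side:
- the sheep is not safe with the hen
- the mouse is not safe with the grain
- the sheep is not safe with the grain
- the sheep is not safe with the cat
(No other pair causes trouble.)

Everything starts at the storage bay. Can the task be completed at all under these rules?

Yes

1. Engineer goes to the lab module with the mouse and the sheep.  [the storage bay: the cat, the grain, the hen, the terrier | the lab module: the mouse, the sheep]
2. Engineer goes back to the storage bay alone.  [the storage bay: the cat, the grain, the hen, the terrier | the lab module: the mouse, the sheep]
3. Engineer goes to the lab module with the terrier.  [the storage bay: the cat, the grain, the hen | the lab module: the mouse, the sheep, the terrier]
4. Engineer goes back to the storage bay alone.  [the storage bay: the cat, the grain, the hen | the lab module: the mouse, the sheep, the terrier]
5. Engineer goes to the lab module with the cat and the hen.  [the storage bay: the grain | the lab module: the cat, the hen, the mouse, the sheep, the terrier]
6. Engineer goes back to the storage bay with the sheep.  [the storage bay: the grain, the sheep | the lab module: the cat, the hen, the mouse, the terrier]
7. Engineer goes to the lab module with the grain and the sheep.  [the storage bay: — | the lab module: the cat, the grain, the hen, the mouse, the sheep, the terrier]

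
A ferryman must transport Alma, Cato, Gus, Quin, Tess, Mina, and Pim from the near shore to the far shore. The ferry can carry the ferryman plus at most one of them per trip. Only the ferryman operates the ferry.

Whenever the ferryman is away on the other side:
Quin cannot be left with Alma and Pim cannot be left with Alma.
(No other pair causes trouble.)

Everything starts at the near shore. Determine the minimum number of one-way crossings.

15

Counting alone: the ferryman can take at most 1 across per trip to the far shore, so moving all 7 needs at least 7 loaded trips out, with a return between consecutive ones — at least 13 crossings.
The safety rule pushes this higher. Following every safe sequence of crossings, the most of the 7 that can be at the far shore as the ferry arrives there on crossing 13 is 6 — never all 7.
So no plan with fewer than 15 crossings exists, and this one achieves 15:
1. Ferryman goes to the far shore with Alma.  [the near shore: Cato, Gus, Mina, Pim, Quin, Tess | the far shore: Alma]
2. Ferryman goes back to the near shore alone.  [the near shore: Cato, Gus, Mina, Pim, Quin, Tess | the far shore: Alma]
3. Ferryman goes to the far shore with Cato.  [the near shore: Gus, Mina, Pim, Quin, Tess | the far shore: Alma, Cato]
4. Ferryman goes back to the near shore alone.  [the near shore: Gus, Mina, Pim, Quin, Tess | the far shore: Alma, Cato]
5. Ferryman goes to the far shore with Gus.  [the near shore: Mina, Pim, Quin, Tess | the far shore: Alma, Cato, Gus]
6. Ferryman goes back to the near shore alone.  [the near shore: Mina, Pim, Quin, Tess | the far shore: Alma, Cato, Gus]
7. Ferryman goes to the far shore with Quin.  [the near shore: Mina, Pim, Tess | the far shore: Alma, Cato, Gus, Quin]
8. Ferryman goes back to the near shore with Alma.  [the near shore: Alma, Mina, Pim, Tess | the far shore: Cato, Gus, Quin]
9. Ferryman goes to the far shore with Pim.  [the near shore: Alma, Mina, Tess | the far shore: Cato, Gus, Pim, Quin]
10. Ferryman goes back to the near shore alone.  [the near shore: Alma, Mina, Tess | the far shore: Cato, Gus, Pim, Quin]
11. Ferryman goes to the far shore with Tess.  [the near shore: Alma, Mina | the far shore: Cato, Gus, Pim, Quin, Tess]
12. Ferryman goes back to the near shore alone.  [the near shore: Alma, Mina | the far shore: Cato, Gus, Pim, Quin, Tess]
13. Ferryman goes to the far shore with Mina.  [the near shore: Alma | the far shore: Cato, Gus, Mina, Pim, Quin, Tess]
14. Ferryman goes back to the near shore alone.  [the near shore: Alma | the far shore: Cato, Gus, Mina, Pim, Quin, Tess]
15. Ferryman goes to the far shore with Alma.  [the near shore: — | the far shore: Alma, Cato, Gus, Mina, Pim, Quin, Tess]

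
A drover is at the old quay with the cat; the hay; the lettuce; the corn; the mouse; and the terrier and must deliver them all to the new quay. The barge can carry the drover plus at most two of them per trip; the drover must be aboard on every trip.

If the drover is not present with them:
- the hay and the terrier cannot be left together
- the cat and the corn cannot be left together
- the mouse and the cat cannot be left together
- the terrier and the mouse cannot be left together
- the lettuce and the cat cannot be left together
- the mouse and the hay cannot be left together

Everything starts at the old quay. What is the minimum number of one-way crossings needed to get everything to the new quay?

Whatever the first load, the items left behind include a forbidden pair without the drover. No opening move is safe, so no plan exists.

impossible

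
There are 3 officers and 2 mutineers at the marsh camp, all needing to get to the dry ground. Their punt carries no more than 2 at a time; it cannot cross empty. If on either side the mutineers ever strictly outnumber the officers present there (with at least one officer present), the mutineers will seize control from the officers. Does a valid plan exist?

Yes

1. 2 mutineers → the dry ground.  (the marsh camp: 3O 0M; the dry ground: 0O 2M)
2. 1 mutineer ← the marsh camp.  (the marsh camp: 3O 1M; the dry ground: 0O 1M)
3. 2 officers → the dry ground.  (the marsh camp: 1O 1M; the dry ground: 2O 1M)
4. 1 officer ← the marsh camp.  (the marsh camp: 2O 1M; the dry ground: 1O 1M)
5. 1 officer and 1 mutineer → the dry ground.  (the marsh camp: 1O 0M; the dry ground: 2O 2M)
6. 1 mutineer ← the marsh camp.  (the marsh camp: 1O 1M; the dry ground: 2O 1M)
7. 1 officer and 1 mutineer → the dry ground.  (the marsh camp: 0O 0M; the dry ground: 3O 2M)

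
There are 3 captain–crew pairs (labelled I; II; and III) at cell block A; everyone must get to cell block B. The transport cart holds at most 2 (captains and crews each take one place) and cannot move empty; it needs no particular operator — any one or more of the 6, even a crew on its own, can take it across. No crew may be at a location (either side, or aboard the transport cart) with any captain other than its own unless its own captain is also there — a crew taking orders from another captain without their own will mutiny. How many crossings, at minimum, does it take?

11

Counting alone: each trip to cell block B takes at most 2 across and each return brings at least 1 back, so after t trips out (and t−1 returns) at most 2t − (t−1) of the 6 are across; that first reaches 6 at t = 5, so at least 9 crossings are needed.
The safety rule pushes this higher. Following every safe sequence of crossings, the most of the 6 that can be at cell block B as the transport cart arrives there on crossing 9 is 5 — never all 6.
So no plan with fewer than 11 crossings exists, and this one achieves 11:
1. captain I and crew I cross → cell block B.
2. captain I crosses ← cell block A.
3. crew II and crew III cross → cell block B.
4. crew I crosses ← cell block A.
5. captain II and captain III cross → cell block B.
6. captain II and crew II cross ← cell block A.
7. captain I and captain II cross → cell block B.
8. crew III crosses ← cell block A.
9. crew I and crew II cross → cell block B.
10. captain III crosses ← cell block A.
11. captain III and crew III cross → cell block B.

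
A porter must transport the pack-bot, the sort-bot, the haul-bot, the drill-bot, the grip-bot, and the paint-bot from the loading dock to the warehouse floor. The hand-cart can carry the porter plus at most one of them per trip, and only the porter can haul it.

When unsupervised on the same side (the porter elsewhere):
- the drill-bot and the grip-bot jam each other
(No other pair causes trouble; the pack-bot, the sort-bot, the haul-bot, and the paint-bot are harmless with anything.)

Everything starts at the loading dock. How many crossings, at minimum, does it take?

Counting alone: the porter can take at most 1 across per trip to the warehouse floor, so moving all 6 needs at least 6 loaded trips out, with a return between consecutive ones — at least 11 crossings.
The plan below uses exactly 11 crossings, so it is optimal:
1. Porter goes to the warehouse floor with the drill-bot.  [the loading dock: the grip-bot, the haul-bot, the pack-bot, the paint-bot, the sort-bot | the warehouse floor: the drill-bot]
2. Porter goes back to the loading dock alone.  [the loading dock: the grip-bot, the haul-bot, the pack-bot, the paint-bot, the sort-bot | the warehouse floor: the drill-bot]
3. Porter goes to the warehouse floor with the pack-bot.  [the loading dock: the grip-bot, the haul-bot, the paint-bot, the sort-bot | the warehouse floor: the drill-bot, the pack-bot]
4. Porter goes back to the loading dock alone.  [the loading dock: the grip-bot, the haul-bot, the paint-bot, the sort-bot | the warehouse floor: the drill-bot, the pack-bot]
5. Porter goes to the warehouse floor with the sort-bot.  [the loading dock: the grip-bot, the haul-bot, the paint-bot | the warehouse floor: the drill-bot, the pack-bot, the sort-bot]
6. Porter goes back to the loading dock alone.  [the loading dock: the grip-bot, the haul-bot, the paint-bot | the warehouse floor: the drill-bot, the pack-bot, the sort-bot]
7. Porter goes to the warehouse floor with the haul-bot.  [the loading dock: the grip-bot, the paint-bot | the warehouse floor: the drill-bot, the haul-bot, the pack-bot, the sort-bot]
8. Porter goes back to the loading dock alone.  [the loading dock: the grip-bot, the paint-bot | the warehouse floor: the drill-bot, the haul-bot, the pack-bot, the sort-bot]
9. Porter goes to the warehouse floor with the paint-bot.  [the loading dock: the grip-bot | the warehouse floor: the drill-bot, the haul-bot, the pack-bot, the paint-bot, the sort-bot]
10. Porter goes back to the loading dock alone.  [the loading dock: the grip-bot | the warehouse floor: the drill-bot, the haul-bot, the pack-bot, the paint-bot, the sort-bot]
11. Porter goes to the warehouse floor with the grip-bot.  [the loading dock: — | the warehouse floor: the drill-bot, the grip-bot, the haul-bot, the pack-bot, the paint-bot, the sort-bot]

11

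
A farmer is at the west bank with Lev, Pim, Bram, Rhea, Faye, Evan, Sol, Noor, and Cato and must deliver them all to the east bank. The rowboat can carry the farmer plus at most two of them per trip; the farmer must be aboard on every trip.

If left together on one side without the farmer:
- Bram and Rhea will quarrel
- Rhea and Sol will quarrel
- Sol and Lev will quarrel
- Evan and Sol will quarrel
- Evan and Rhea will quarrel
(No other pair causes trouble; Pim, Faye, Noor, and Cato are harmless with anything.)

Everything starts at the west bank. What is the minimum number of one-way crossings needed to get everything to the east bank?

15

Counting alone: the farmer can take at most 2 across per trip to the east bank, so moving all 9 needs at least 5 loaded trips out, with a return between consecutive ones — at least 9 crossings.
The safety rule pushes this higher. Following every safe sequence of crossings, the most of the 9 that can be at the east bank as the rowboat arrives there on crossings 9, 11, 13 is 6, 7, 8 respectively — never all 9.
So no plan with fewer than 15 crossings exists, and this one achieves 15:
1. Farmer goes to the east bank with Rhea and Sol.  [the west bank: Bram, Cato, Evan, Faye, Lev, Noor, Pim | the east bank: Rhea, Sol]
2. Farmer goes back to the west bank with Rhea.  [the west bank: Bram, Cato, Evan, Faye, Lev, Noor, Pim, Rhea | the east bank: Sol]
3. Farmer goes to the east bank with Lev and Rhea.  [the west bank: Bram, Cato, Evan, Faye, Noor, Pim | the east bank: Lev, Rhea, Sol]
4. Farmer goes back to the west bank with Sol.  [the west bank: Bram, Cato, Evan, Faye, Noor, Pim, Sol | the east bank: Lev, Rhea]
5. Farmer goes to the east bank with Evan and Pim.  [the west bank: Bram, Cato, Faye, Noor, Sol | the east bank: Evan, Lev, Pim, Rhea]
6. Farmer goes back to the west bank with Rhea.  [the west bank: Bram, Cato, Faye, Noor, Rhea, Sol | the east bank: Evan, Lev, Pim]
7. Farmer goes to the east bank with Bram and Rhea.  [the west bank: Cato, Faye, Noor, Sol | the east bank: Bram, Evan, Lev, Pim, Rhea]
8. Farmer goes back to the west bank with Rhea.  [the west bank: Cato, Faye, Noor, Rhea, Sol | the east bank: Bram, Evan, Lev, Pim]
9. Farmer goes to the east bank with Faye and Rhea.  [the west bank: Cato, Noor, Sol | the east bank: Bram, Evan, Faye, Lev, Pim, Rhea]
10. Farmer goes back to the west bank with Rhea.  [the west bank: Cato, Noor, Rhea, Sol | the east bank: Bram, Evan, Faye, Lev, Pim]
11. Farmer goes to the east bank with Noor and Rhea.  [the west bank: Cato, Sol | the east bank: Bram, Evan, Faye, Lev, Noor, Pim, Rhea]
12. Farmer goes back to the west bank with Rhea.  [the west bank: Cato, Rhea, Sol | the east bank: Bram, Evan, Faye, Lev, Noor, Pim]
13. Farmer goes to the east bank with Cato and Rhea.  [the west bank: Sol | the east bank: Bram, Cato, Evan, Faye, Lev, Noor, Pim, Rhea]
14. Farmer goes back to the west bank with Rhea.  [the west bank: Rhea, Sol | the east bank: Bram, Cato, Evan, Faye, Lev, Noor, Pim]
15. Farmer goes to the east bank with Rhea and Sol.  [the west bank: — | the east bank: Bram, Cato, Evan, Faye, Lev, Noor, Pim, Rhea, Sol]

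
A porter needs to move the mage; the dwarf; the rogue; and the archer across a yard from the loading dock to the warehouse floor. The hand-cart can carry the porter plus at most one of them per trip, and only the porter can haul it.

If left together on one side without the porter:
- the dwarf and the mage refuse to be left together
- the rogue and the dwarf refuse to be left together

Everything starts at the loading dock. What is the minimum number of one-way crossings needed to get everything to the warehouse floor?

Counting alone: the porter can take at most 1 across per trip to the warehouse floor, so moving all 4 needs at least 4 loaded trips out, with a return between consecutive ones — at least 7 crossings.
The safety rule pushes this higher. Following every safe sequence of crossings, the most of the 4 that can be at the warehouse floor as the hand-cart arrives there on crossing 7 is 3 — never all 4.
So no plan with fewer than 9 crossings exists, and this one achieves 9:
1. Porter goes to the warehouse floor with the dwarf.  [the loading dock: the archer, the mage, the rogue | the warehouse floor: the dwarf]
2. Porter goes back to the loading dock alone.  [the loading dock: the archer, the mage, the rogue | the warehouse floor: the dwarf]
3. Porter goes to the warehouse floor with the mage.  [the loading dock: the archer, the rogue | the warehouse floor: the dwarf, the mage]
4. Porter goes back to the loading dock with the dwarf.  [the loading dock: the archer, the dwarf, the rogue | the warehouse floor: the mage]
5. Porter goes to the warehouse floor with the rogue.  [the loading dock: the archer, the dwarf | the warehouse floor: the mage, the rogue]
6. Porter goes back to the loading dock alone.  [the loading dock: the archer, the dwarf | the warehouse floor: the mage, the rogue]
7. Porter goes to the warehouse floor with the archer.  [the loading dock: the dwarf | the warehouse floor: the archer, the mage, the rogue]
8. Porter goes back to the loading dock alone.  [the loading dock: the dwarf | the warehouse floor: the archer, the mage, the rogue]
9. Porter goes to the warehouse floor with the dwarf.  [the loading dock: — | the warehouse floor: the archer, the dwarf, the mage, the rogue]

9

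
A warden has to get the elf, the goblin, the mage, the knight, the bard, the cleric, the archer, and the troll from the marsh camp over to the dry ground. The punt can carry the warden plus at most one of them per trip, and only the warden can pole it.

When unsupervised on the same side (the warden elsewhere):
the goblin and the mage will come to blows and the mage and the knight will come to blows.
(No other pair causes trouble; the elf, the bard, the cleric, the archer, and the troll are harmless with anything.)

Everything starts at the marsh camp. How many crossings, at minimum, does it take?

Counting alone: the warden can take at most 1 across per trip to the dry ground, so moving all 8 needs at least 8 loaded trips out, with a return between consecutive ones — at least 15 crossings.
The safety rule pushes this higher. Following every safe sequence of crossings, the most of the 8 that can be at the dry ground as the punt arrives there on crossing 15 is 7 — never all 8.
So no plan with fewer than 17 crossings exists, and this one achieves 17:
1. Warden goes to the dry ground with the mage.
2. Warden goes back to the marsh camp alone.
3. Warden goes to the dry ground with the elf.
4. Warden goes back to the marsh camp alone.
5. Warden goes to the dry ground with the goblin.
6. Warden goes back to the marsh camp with the mage.
7. Warden goes to the dry ground with the knight.
8. Warden goes back to the marsh camp alone.
9. Warden goes to the dry ground with the bard.
10. Warden goes back to the marsh camp alone.
11. Warden goes to the dry ground with the cleric.
12. Warden goes back to the marsh camp alone.
13. Warden goes to the dry ground with the archer.
14. Warden goes back to the marsh camp alone.
15. Warden goes to the dry ground with the troll.
16. Warden goes back to the marsh camp alone.
17. Warden goes to the dry ground with the mage.

17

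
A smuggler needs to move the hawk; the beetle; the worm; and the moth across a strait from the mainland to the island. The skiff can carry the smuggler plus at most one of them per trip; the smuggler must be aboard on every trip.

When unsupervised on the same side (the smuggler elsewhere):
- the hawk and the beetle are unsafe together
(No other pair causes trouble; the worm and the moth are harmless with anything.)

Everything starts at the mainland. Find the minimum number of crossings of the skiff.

7

Counting alone: the smuggler can take at most 1 across per trip to the island, so moving all 4 needs at least 4 loaded trips out, with a return between consecutive ones — at least 7 crossings.
The plan below uses exactly 7 crossings, so it is optimal:
1. Smuggler goes to the island with the hawk.
2. Smuggler goes back to the mainland alone.
3. Smuggler goes to the island with the worm.
4. Smuggler goes back to the mainland alone.
5. Smuggler goes to the island with the moth.
6. Smuggler goes back to the mainland alone.
7. Smuggler goes to the island with the beetle.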